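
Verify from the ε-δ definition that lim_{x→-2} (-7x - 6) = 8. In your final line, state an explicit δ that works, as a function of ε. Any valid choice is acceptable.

Let ε > 0 be given. We need δ > 0 so that 0 < |x + 2| < δ implies |(-7x - 6) − 8| < ε.
|(-7x - 6) − 8| = |-7x - 14| = 7|x + 2|.
So 7|x + 2| < ε exactly when |x + 2| < ε/7.
Choosing δ = ε/7 gives |(-7x - 6) − 8| = 7|x + 2| < ε whenever |x + 2| < δ.

δ = ε/7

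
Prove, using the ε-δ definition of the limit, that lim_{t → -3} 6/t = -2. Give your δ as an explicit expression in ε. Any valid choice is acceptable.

δ = min(3/2, (3/4)ε)

Let ε > 0 be given. We seek δ > 0 such that 0 < |t + 3| < δ implies |6/t + 2| < ε.
|6/t + 2| = 6·|-3 − t|/(3·|t|) = 6|t + 3|/(3|t|).
Require δ ≤ 3/2 so that |t| > 3 − 3/2 = 3/2, hence 3|t| > 9/2.
Then |6/t + 2| < 6|t + 3|/(9/2), which is < ε when |t + 3| < (3/4)ε.
Take δ = min(3/2, (3/4)ε). Then 0 < |t + 3| < δ gives both |t + 3| < 3/2 and |t + 3| < (3/4)ε, so |6/t + 2| < ε.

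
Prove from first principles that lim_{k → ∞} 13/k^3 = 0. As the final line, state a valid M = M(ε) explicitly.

Let ε > 0. For k ≥ 1, |13/k^3 − 0| = 13/k^3.
13/k^3 < ε ⇔ k^3 > 13/ε ⇔ k > (13/ε)^{1/3}.
Take M = (13/ε)^{1/3}. Then k > M implies 13/k^3 < ε.

M = (13/ε)^{1/3}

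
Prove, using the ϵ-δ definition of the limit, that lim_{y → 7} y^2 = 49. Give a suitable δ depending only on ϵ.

δ = min(1, ϵ/15)

Fix ϵ > 0. We seek δ > 0 with 0 < |y − 7| < δ ⇒ |y^2 − 49| < ϵ.
Factor: y^2 − 49 = (y − 7)(y + 7), so |y^2 − 49| = |y − 7|·|y + 7|.
Restrict δ ≤ 1. Then |y − 7| < 1 gives |y| < 8, so by the triangle inequality |y + 7| ≤ 8 + 7 = 15.
Hence |y^2 − 49| ≤ 15|y − 7|, which is < ϵ once |y − 7| < ϵ/15.
Take δ = min(1, ϵ/15). If 0 < |y − 7| < δ then both bounds hold and |y^2 − 49| ≤ 15|y − 7| < 15·(ϵ/15) = ϵ.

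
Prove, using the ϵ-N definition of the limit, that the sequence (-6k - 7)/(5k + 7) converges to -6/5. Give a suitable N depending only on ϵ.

N = (7/25)/ϵ

Let ϵ > 0 be given. For k ≥ 1, |(-6k - 7)/(5k + 7) + 6/5| = |7|/(5(5k + 7)) = 7/(5(5k + 7)).
Since 5k + 7 ≥ 5k for k ≥ 1, this is ≤ 7/(5·5k) = (7/25)/k.
So |(-6k - 7)/(5k + 7) + 6/5| < ϵ whenever k > (7/25)/ϵ.
Take N = (7/25)/ϵ. If k > N then |(-6k - 7)/(5k + 7) + 6/5| ≤ (7/25)/k < ϵ.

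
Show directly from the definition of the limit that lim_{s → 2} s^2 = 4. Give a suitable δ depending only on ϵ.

Let ϵ > 0. We seek δ > 0 with 0 < |s − 2| < δ ⇒ |s^2 − 4| < ϵ.
Factor: s^2 − 4 = (s − 2)(s + 2), so |s^2 − 4| = |s − 2|·|s + 2|.
Restrict δ ≤ 1. Then |s − 2| < 1 gives |s| < 3, so by the triangle inequality |s + 2| ≤ 3 + 2 = 5.
Hence |s^2 − 4| ≤ 5|s − 2|, which is < ϵ once |s − 2| < ϵ/5.
Take δ = min(1, ϵ/5). If 0 < |s − 2| < δ then both bounds hold and |s^2 − 4| ≤ 5|s − 2| < 5·(ϵ/5) = ϵ.

δ = min(1, ϵ/5)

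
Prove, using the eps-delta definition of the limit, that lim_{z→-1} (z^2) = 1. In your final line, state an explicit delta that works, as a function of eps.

delta = min(2, eps/4)

Suppose eps > 0. We seek delta > 0 with 0 < |z + 1| < delta ⇒ |z^2 − 1| < eps.
Factor: z^2 − 1 = (z + 1)(z - 1), so |z^2 − 1| = |z + 1|·|z - 1|.
Impose delta ≤ 2 so that |z| < 3; then |z - 1| ≤ 4.
Hence |z^2 − 1| ≤ 4|z + 1|, which is < eps once |z + 1| < eps/4.
Take delta = min(2, eps/4). If 0 < |z + 1| < delta then both bounds hold and |z^2 − 1| ≤ 4|z + 1| < 4·(eps/4) = eps.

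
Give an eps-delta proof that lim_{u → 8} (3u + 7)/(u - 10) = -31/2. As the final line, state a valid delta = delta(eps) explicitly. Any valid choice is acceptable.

Let eps > 0. We want delta > 0 with 0 < |u − 8| < delta ⇒ |(3u + 7)/(u - 10) + 31/2| < eps.
Combining over a common denominator, (3u + 7)/(u - 10) + 31/2 = [(3u + 7)·(-2) − 31·(u - 10)] / [(-2)·(u - 10)] = -37(u − 8) / ((-2)(u - 10)).
So |(3u + 7)/(u - 10) + 31/2| = 37|u − 8| / (2·|u − 10|).
Restrict delta ≤ 1. Then |u − 8| < 1 gives |u − 10| = |(u − 8) + (-2)| ≥ 2 − 1 = 1.
Hence |(3u + 7)/(u - 10) + 31/2| < 37|u − 8|/(2·1) = (37/2)|u − 8|, which is < eps once |u − 8| < (2/37)eps.
Take delta = min(1, (2/37)eps). Then 0 < |u − 8| < delta forces both bounds, so |(3u + 7)/(u - 10) + 31/2| < eps.

delta = min(1, (2/37)eps)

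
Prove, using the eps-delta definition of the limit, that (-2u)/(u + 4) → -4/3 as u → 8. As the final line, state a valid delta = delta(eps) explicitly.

Let eps > 0 be given. We want delta > 0 with 0 < |u − 8| < delta ⇒ |(-2u)/(u + 4) + 4/3| < eps.
Combining over a common denominator, (-2u)/(u + 4) + 4/3 = [(-2u)·12 − (-16)·(u + 4)] / [12·(u + 4)] = -8(u − 8) / (12(u + 4)).
So |(-2u)/(u + 4) + 4/3| = 8|u − 8| / (12·|u + 4|).
Restrict delta ≤ 6. Then |u − 8| < 6 gives |u + 4| = |(u − 8) + 12| ≥ 12 − 6 = 6.
Hence |(-2u)/(u + 4) + 4/3| < 8|u − 8|/(12·6) = (1/9)|u − 8|, which is < eps once |u − 8| < 9eps.
Take delta = min(6, 9eps). Then 0 < |u − 8| < delta forces both bounds, so |(-2u)/(u + 4) + 4/3| < eps.

delta = min(6, 9eps)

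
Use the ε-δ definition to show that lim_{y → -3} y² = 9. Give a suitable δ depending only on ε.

Let ε > 0 be given. We seek δ > 0 with 0 < |y + 3| < δ ⇒ |y² − 9| < ε.
Factor: y² − 9 = (y + 3)(y - 3), so |y² − 9| = |y + 3|·|y - 3|.
Restrict δ ≤ 2. Then |y + 3| < 2 gives |y| < 5, so by the triangle inequality |y - 3| ≤ 5 + 3 = 8.
Hence |y² − 9| ≤ 8|y + 3|, which is < ε once |y + 3| < ε/8.
Take δ = min(2, ε/8). If 0 < |y + 3| < δ then both bounds hold and |y² − 9| ≤ 8|y + 3| < 8·(ε/8) = ε.

δ = min(2, ε/8)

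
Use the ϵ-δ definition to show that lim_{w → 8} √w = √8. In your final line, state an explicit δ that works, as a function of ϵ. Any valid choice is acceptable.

Let ϵ > 0. We want δ > 0 such that 0 < |w − 8| < δ implies |√w − √8| < ϵ.
Rationalise: √w − √8 = (w − 8)/(√w + √8), so |√w − √8| = |w − 8|/(√w + √8).
Restrict δ ≤ 8 so that |w − 8| < 8 forces w > 0, and then √w + √8 > √8.
Hence |√w − √8| < |w − 8|/√8, which is < ϵ once |w − 8| < √8·ϵ.
Take δ = min(8, √8·ϵ). If 0 < |w − 8| < δ then w > 0 and |√w − √8| < |w − 8|/√8 < ϵ.

δ = min(8, √8·ϵ)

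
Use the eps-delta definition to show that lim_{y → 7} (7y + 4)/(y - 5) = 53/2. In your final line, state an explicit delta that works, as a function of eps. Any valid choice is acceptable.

Let eps > 0. We want delta > 0 with 0 < |y − 7| < delta ⇒ |(7y + 4)/(y - 5) − (53/2)| < eps.
Combining over a common denominator, (7y + 4)/(y - 5) − (53/2) = [(7y + 4)·2 − 53·(y - 5)] / [2·(y - 5)] = -39(y − 7) / (2(y - 5)).
So |(7y + 4)/(y - 5) − (53/2)| = 39|y − 7| / (2·|y − 5|).
Require delta ≤ 1, so |y − 5| ≥ |2| − |y − 7| > 2 − 1 = 1.
Hence |(7y + 4)/(y - 5) − (53/2)| < 39|y − 7|/(2·1) = (39/2)|y − 7|, which is < eps once |y − 7| < (2/39)eps.
Take delta = min(1, (2/39)eps). Then 0 < |y − 7| < delta forces both bounds, so |(7y + 4)/(y - 5) − (53/2)| < eps.

delta = min(1, (2/39)eps)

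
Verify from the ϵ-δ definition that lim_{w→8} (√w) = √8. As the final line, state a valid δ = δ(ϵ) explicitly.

Fix ϵ > 0. We want δ > 0 such that 0 < |w − 8| < δ implies |√w − √8| < ϵ.
Multiplying by the conjugate, |√w − √8| = |w − 8|/(√w + √8).
Restrict δ ≤ 8 so that |w − 8| < 8 forces w > 0, and then √w + √8 > √8.
Hence |√w − √8| < |w − 8|/√8, which is < ϵ once |w − 8| < √8·ϵ.
Take δ = min(8, √8·ϵ). If 0 < |w − 8| < δ then w > 0 and |√w − √8| < |w − 8|/√8 < ϵ.

δ = min(8, √8·ϵ)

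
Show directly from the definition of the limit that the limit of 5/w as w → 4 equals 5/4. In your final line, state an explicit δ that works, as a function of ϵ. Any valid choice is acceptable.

Suppose ϵ > 0. We seek δ > 0 such that 0 < |w − 4| < δ implies |5/w − (5/4)| < ϵ.
|5/w − (5/4)| = 5·|4 − w|/(4·|w|) = 5|w − 4|/(4|w|).
Restrict δ ≤ 2. Then |w − 4| < 2 gives |w| > 2, so 4|w| > 8.
Then |5/w − (5/4)| < 5|w − 4|/8, which is < ϵ when |w − 4| < (8/5)ϵ.
Take δ = min(2, (8/5)ϵ). Then 0 < |w − 4| < δ gives both |w − 4| < 2 and |w − 4| < (8/5)ϵ, so |5/w − (5/4)| < ϵ.

δ = min(2, (8/5)ϵ)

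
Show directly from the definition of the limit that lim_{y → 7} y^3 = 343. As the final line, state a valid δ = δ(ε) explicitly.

δ = min(1, ε/169)

Let ε > 0 be given. We seek δ > 0 with 0 < |y − 7| < δ ⇒ |y^3 − 343| < ε.
Factor: y^3 − 343 = (y − 7)(y^2 + 7y + 49), so |y^3 − 343| = |y − 7|·|y^2 + 7y + 49|.
Impose δ ≤ 1 so that |y| < 8; then |y^2 + 7y + 49| ≤ 169.
Hence |y^3 − 343| ≤ 169|y − 7|, which is < ε once |y − 7| < ε/169.
Take δ = min(1, ε/169). If 0 < |y − 7| < δ then both bounds hold and |y^3 − 343| ≤ 169|y − 7| < 169·(ε/169) = ε.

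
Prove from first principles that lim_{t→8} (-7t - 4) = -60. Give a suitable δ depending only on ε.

δ = ε/7

Let ε > 0 be given. We need δ > 0 so that 0 < |t − 8| < δ implies |(-7t - 4) + 60| < ε.
|(-7t - 4) + 60| = |-7t + 56| = 7|t − 8|.
Thus it suffices that |t − 8| < ε/7.
Take δ = ε/7. If 0 < |t − 8| < δ then |(-7t - 4) + 60| = 7|t − 8| < 7·(ε/7) = ε.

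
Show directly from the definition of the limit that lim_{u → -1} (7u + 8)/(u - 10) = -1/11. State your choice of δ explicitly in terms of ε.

Fix ε > 0. We want δ > 0 with 0 < |u + 1| < δ ⇒ |(7u + 8)/(u - 10) + 1/11| < ε.
Combining over a common denominator, (7u + 8)/(u - 10) + 1/11 = [(7u + 8)·(-11) − 1·(u - 10)] / [(-11)·(u - 10)] = -78(u + 1) / ((-11)(u - 10)).
So |(7u + 8)/(u - 10) + 1/11| = 78|u + 1| / (11·|u − 10|).
Require δ ≤ 11/2, so |u − 10| ≥ |-11| − |u + 1| > 11 − 11/2 = 11/2.
Hence |(7u + 8)/(u - 10) + 1/11| < 78|u + 1|/(11·(11/2)) = (156/121)|u + 1|, which is < ε once |u + 1| < (121/156)ε.
Take δ = min(11/2, (121/156)ε). Then 0 < |u + 1| < δ forces both bounds, so |(7u + 8)/(u - 10) + 1/11| < ε.

δ = min(11/2, (121/156)ε)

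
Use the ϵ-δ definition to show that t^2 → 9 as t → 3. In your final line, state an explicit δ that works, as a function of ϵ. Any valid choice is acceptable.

Fix ϵ > 0. We seek δ > 0 with 0 < |t − 3| < δ ⇒ |t^2 − 9| < ϵ.
Factor: t^2 − 9 = (t − 3)(t + 3), so |t^2 − 9| = |t − 3|·|t + 3|.
Restrict δ ≤ 2. Then |t − 3| < 2 gives |t| < 5, so by the triangle inequality |t + 3| ≤ 5 + 3 = 8.
Hence |t^2 − 9| ≤ 8|t − 3|, which is < ϵ once |t − 3| < ϵ/8.
Take δ = min(2, ϵ/8). If 0 < |t − 3| < δ then both bounds hold and |t^2 − 9| ≤ 8|t − 3| < 8·(ϵ/8) = ϵ.

δ = min(2, ϵ/8)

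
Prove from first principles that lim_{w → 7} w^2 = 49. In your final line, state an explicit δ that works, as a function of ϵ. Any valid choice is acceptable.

δ = min(2, ϵ/16)

Fix ϵ > 0. We seek δ > 0 with 0 < |w − 7| < δ ⇒ |w^2 − 49| < ϵ.
Factor: w^2 − 49 = (w − 7)(w + 7), so |w^2 − 49| = |w − 7|·|w + 7|.
Impose δ ≤ 2 so that |w| < 9; then |w + 7| ≤ 16.
Hence |w^2 − 49| ≤ 16|w − 7|, which is < ϵ once |w − 7| < ϵ/16.
Take δ = min(2, ϵ/16). If 0 < |w − 7| < δ then both bounds hold and |w^2 − 49| ≤ 16|w − 7| < 16·(ϵ/16) = ϵ.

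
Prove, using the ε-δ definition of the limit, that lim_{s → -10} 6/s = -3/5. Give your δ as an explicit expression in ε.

δ = min(5, (25/3)ε)

Let ε > 0 be given. We seek δ > 0 such that 0 < |s + 10| < δ implies |6/s + 3/5| < ε.
|6/s + 3/5| = 6·|-10 − s|/(10·|s|) = 6|s + 10|/(10|s|).
Require δ ≤ 5 so that |s| > 10 − 5 = 5, hence 10|s| > 50.
Then |6/s + 3/5| < 6|s + 10|/50, which is < ε when |s + 10| < (25/3)ε.
Take δ = min(5, (25/3)ε). Then 0 < |s + 10| < δ gives both |s + 10| < 5 and |s + 10| < (25/3)ε, so |6/s + 3/5| < ε.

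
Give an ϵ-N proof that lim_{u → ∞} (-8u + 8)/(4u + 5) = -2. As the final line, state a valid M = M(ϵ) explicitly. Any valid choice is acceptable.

M = (9/2)/ϵ

Let ϵ > 0. We seek M > 0 such that u > M implies |(-8u + 8)/(4u + 5) + 2| < ϵ.
(-8u + 8)/(4u + 5) + 2 = (4(-8u + 8) − (-8)(4u + 5)) / (4(4u + 5)) = 72/(4(4u + 5)).
For u > 0 we have 4u + 5 > 4u, so |(-8u + 8)/(4u + 5) + 2| = 72/(4(4u + 5)) < 72/(4·4u) = (9/2)/u.
Thus |(-8u + 8)/(4u + 5) + 2| < ϵ whenever u > (9/2)/ϵ.
Take M = (9/2)/ϵ. If u > M then |(-8u + 8)/(4u + 5) + 2| < (9/2)/u < ϵ.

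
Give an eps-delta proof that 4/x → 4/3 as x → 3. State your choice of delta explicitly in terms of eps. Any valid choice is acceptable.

delta = min(3/2, (9/8)eps)

Let eps > 0. We seek delta > 0 such that 0 < |x − 3| < delta implies |4/x − (4/3)| < eps.
|4/x − (4/3)| = 4·|3 − x|/(3·|x|) = 4|x − 3|/(3|x|).
Require delta ≤ 3/2 so that |x| > 3 − 3/2 = 3/2, hence 3|x| > 9/2.
Then |4/x − (4/3)| < 4|x − 3|/(9/2), which is < eps when |x − 3| < (9/8)eps.
Take delta = min(3/2, (9/8)eps). Then 0 < |x − 3| < delta gives both |x − 3| < 3/2 and |x − 3| < (9/8)eps, so |4/x − (4/3)| < eps.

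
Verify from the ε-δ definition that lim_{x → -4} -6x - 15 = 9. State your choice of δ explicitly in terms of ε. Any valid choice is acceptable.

δ = ε/6

Let ε > 0. We need δ > 0 so that 0 < |x + 4| < δ implies |(-6x - 15) − 9| < ε.
|(-6x - 15) − 9| = |-6x - 24| = 6|x + 4|.
So 6|x + 4| < ε exactly when |x + 4| < ε/6.
Choosing δ = ε/6 gives |(-6x - 15) − 9| = 6|x + 4| < ε whenever |x + 4| < δ.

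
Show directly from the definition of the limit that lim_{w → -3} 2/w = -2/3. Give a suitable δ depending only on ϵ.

Let ϵ > 0. We seek δ > 0 such that 0 < |w + 3| < δ implies |2/w + 2/3| < ϵ.
|2/w + 2/3| = 2·|-3 − w|/(3·|w|) = 2|w + 3|/(3|w|).
Require δ ≤ 3/2 so that |w| > 3 − 3/2 = 3/2, hence 3|w| > 9/2.
Then |2/w + 2/3| < 2|w + 3|/(9/2), which is < ϵ when |w + 3| < (9/4)ϵ.
Take δ = min(3/2, (9/4)ϵ). Then 0 < |w + 3| < δ gives both |w + 3| < 3/2 and |w + 3| < (9/4)ϵ, so |2/w + 2/3| < ϵ.

δ = min(3/2, (9/4)ϵ)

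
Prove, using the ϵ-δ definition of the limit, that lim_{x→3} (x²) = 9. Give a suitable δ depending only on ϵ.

Let ϵ > 0. We seek δ > 0 with 0 < |x − 3| < δ ⇒ |x² − 9| < ϵ.
Factor: x² − 9 = (x − 3)(x + 3), so |x² − 9| = |x − 3|·|x + 3|.
Restrict δ ≤ 1. Then |x − 3| < 1 gives |x| < 4, so by the triangle inequality |x + 3| ≤ 4 + 3 = 7.
Hence |x² − 9| ≤ 7|x − 3|, which is < ϵ once |x − 3| < ϵ/7.
Take δ = min(1, ϵ/7). If 0 < |x − 3| < δ then both bounds hold and |x² − 9| ≤ 7|x − 3| < 7·(ϵ/7) = ϵ.

δ = min(1, ϵ/7)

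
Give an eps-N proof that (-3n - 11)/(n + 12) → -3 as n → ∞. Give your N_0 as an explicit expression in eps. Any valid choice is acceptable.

Let eps > 0. For n ≥ 1, |(-3n - 11)/(n + 12) + 3| = |25|/((n + 12)) = 25/((n + 12)).
Since n + 12 ≥ n for n ≥ 1, this is ≤ 25/(n) = 25/n.
So |(-3n - 11)/(n + 12) + 3| < eps whenever n > 25/eps.
Take N_0 = 25/eps. If n > N_0 then |(-3n - 11)/(n + 12) + 3| ≤ 25/n < eps.

N_0 = 25/eps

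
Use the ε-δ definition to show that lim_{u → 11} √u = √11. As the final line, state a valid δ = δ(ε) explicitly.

Let ε > 0 be given. We want δ > 0 such that 0 < |u − 11| < δ implies |√u − √11| < ε.
Multiplying by the conjugate, |√u − √11| = |u − 11|/(√u + √11).
Restrict δ ≤ 11 so that |u − 11| < 11 forces u > 0, and then √u + √11 > √11.
Hence |√u − √11| < |u − 11|/√11, which is < ε once |u − 11| < √11·ε.
Take δ = min(11, √11·ε). If 0 < |u − 11| < δ then u > 0 and |√u − √11| < |u − 11|/√11 < ε.

δ = min(11, √11·ε)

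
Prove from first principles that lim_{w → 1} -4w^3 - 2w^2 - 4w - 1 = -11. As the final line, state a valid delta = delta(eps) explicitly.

Let eps > 0 be given. We want delta > 0 such that 0 < |w − 1| < delta implies |(-4w^3 - 2w^2 - 4w - 1) + 11| < eps.
(-4w^3 - 2w^2 - 4w - 1) + 11 = -4w^3 - 2w^2 - 4w + 10 = (w − 1)(-4w^2 - 6w - 10).
So |(-4w^3 - 2w^2 - 4w - 1) + 11| = |w − 1|·|-4w^2 - 6w - 10|.
Assume first that |w − 1| < 2, so |w| < 3. Then |-4w^2 - 6w - 10| ≤ 4·3^2 + 6·3 + 10 = 64.
Hence |(-4w^3 - 2w^2 - 4w - 1) + 11| ≤ 64|w − 1| < eps provided |w − 1| < eps/64.
Take delta = min(2, eps/64). Then 0 < |w − 1| < delta gives both |w − 1| < 2 and |w − 1| < eps/64, so |(-4w^3 - 2w^2 - 4w - 1) + 11| < eps.

delta = min(2, eps/64)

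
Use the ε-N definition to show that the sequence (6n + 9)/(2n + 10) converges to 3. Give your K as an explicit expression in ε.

K = (21/2)/ε

Suppose ε > 0. For n ≥ 1, |(6n + 9)/(2n + 10) − 3| = |-42|/(2(2n + 10)) = 42/(2(2n + 10)).
Since 2n + 10 ≥ 2n for n ≥ 1, this is ≤ 42/(2·2n) = (21/2)/n.
So |(6n + 9)/(2n + 10) − 3| < ε whenever n > (21/2)/ε.
Take K = (21/2)/ε. If n > K then |(6n + 9)/(2n + 10) − 3| ≤ (21/2)/n < ε.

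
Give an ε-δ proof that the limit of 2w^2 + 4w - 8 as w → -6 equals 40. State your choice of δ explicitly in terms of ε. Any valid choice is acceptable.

Fix ε > 0. We want δ > 0 such that 0 < |w + 6| < δ implies |(2w^2 + 4w - 8) − 40| < ε.
(2w^2 + 4w - 8) − 40 = 2w^2 + 4w - 48 = (w + 6)(2w - 8).
So |(2w^2 + 4w - 8) − 40| = |w + 6|·|2w - 8|.
Assume first that |w + 6| < 1, so |w| < 7. Then |2w - 8| ≤ 2·7 + 8 = 22.
Hence |(2w^2 + 4w - 8) − 40| ≤ 22|w + 6| < ε provided |w + 6| < ε/22.
Take δ = min(1, ε/22). Then 0 < |w + 6| < δ gives both |w + 6| < 1 and |w + 6| < ε/22, so |(2w^2 + 4w - 8) − 40| < ε.

δ = min(1, ε/22)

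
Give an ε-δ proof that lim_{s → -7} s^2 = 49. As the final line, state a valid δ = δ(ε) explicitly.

Suppose ε > 0. We seek δ > 0 with 0 < |s + 7| < δ ⇒ |s^2 − 49| < ε.
Factor: s^2 − 49 = (s + 7)(s - 7), so |s^2 − 49| = |s + 7|·|s - 7|.
Impose δ ≤ 1 so that |s| < 8; then |s - 7| ≤ 15.
Hence |s^2 − 49| ≤ 15|s + 7|, which is < ε once |s + 7| < ε/15.
Take δ = min(1, ε/15). If 0 < |s + 7| < δ then both bounds hold and |s^2 − 49| ≤ 15|s + 7| < 15·(ε/15) = ε.

δ = min(1, ε/15)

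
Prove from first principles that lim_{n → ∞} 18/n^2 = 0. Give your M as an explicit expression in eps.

M = (18/eps)^{1/2}

Let eps > 0 be given. For n ≥ 1, |18/n^2 − 0| = 18/n^2.
18/n^2 < eps ⇔ n^2 > 18/eps ⇔ n > (18/eps)^{1/2}.
Take M = (18/eps)^{1/2}. Then n > M implies 18/n^2 < eps.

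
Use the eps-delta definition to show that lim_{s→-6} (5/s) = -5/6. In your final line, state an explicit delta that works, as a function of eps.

delta = min(3, (18/5)eps)

Let eps > 0. We seek delta > 0 such that 0 < |s + 6| < delta implies |5/s + 5/6| < eps.
|5/s + 5/6| = 5·|-6 − s|/(6·|s|) = 5|s + 6|/(6|s|).
Restrict delta ≤ 3. Then |s + 6| < 3 gives |s| > 3, so 6|s| > 18.
Then |5/s + 5/6| < 5|s + 6|/18, which is < eps when |s + 6| < (18/5)eps.
Take delta = min(3, (18/5)eps). Then 0 < |s + 6| < delta gives both |s + 6| < 3 and |s + 6| < (18/5)eps, so |5/s + 5/6| < eps.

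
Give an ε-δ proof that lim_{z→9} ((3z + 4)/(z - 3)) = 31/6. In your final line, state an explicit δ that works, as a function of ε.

Let ε > 0. We want δ > 0 with 0 < |z − 9| < δ ⇒ |(3z + 4)/(z - 3) − (31/6)| < ε.
Combining over a common denominator, (3z + 4)/(z - 3) − (31/6) = [(3z + 4)·6 − 31·(z - 3)] / [6·(z - 3)] = -13(z − 9) / (6(z - 3)).
So |(3z + 4)/(z - 3) − (31/6)| = 13|z − 9| / (6·|z − 3|).
Require δ ≤ 3, so |z − 3| ≥ |6| − |z − 9| > 6 − 3 = 3.
Hence |(3z + 4)/(z - 3) − (31/6)| < 13|z − 9|/(6·3) = (13/18)|z − 9|, which is < ε once |z − 9| < (18/13)ε.
Take δ = min(3, (18/13)ε). Then 0 < |z − 9| < δ forces both bounds, so |(3z + 4)/(z - 3) − (31/6)| < ε.

δ = min(3, (18/13)ε)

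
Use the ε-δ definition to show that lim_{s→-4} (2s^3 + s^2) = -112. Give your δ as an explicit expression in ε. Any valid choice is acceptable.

δ = min(1, ε/113)

Let ε > 0. We want δ > 0 such that 0 < |s + 4| < δ implies |(2s^3 + s^2) + 112| < ε.
(2s^3 + s^2) + 112 = 2s^3 + s^2 + 112 = (s + 4)(2s^2 - 7s + 28).
So |(2s^3 + s^2) + 112| = |s + 4|·|2s^2 - 7s + 28|.
Assume first that |s + 4| < 1, so |s| < 5. Then |2s^2 - 7s + 28| ≤ 2·5^2 + 7·5 + 28 = 113.
Hence |(2s^3 + s^2) + 112| ≤ 113|s + 4| < ε provided |s + 4| < ε/113.
Take δ = min(1, ε/113). Then 0 < |s + 4| < δ gives both |s + 4| < 1 and |s + 4| < ε/113, so |(2s^3 + s^2) + 112| < ε.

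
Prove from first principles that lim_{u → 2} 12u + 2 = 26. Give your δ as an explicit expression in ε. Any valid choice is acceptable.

Fix ε > 0. We need δ > 0 so that 0 < |u − 2| < δ implies |(12u + 2) − 26| < ε.
|(12u + 2) − 26| = |12u - 24| = 12|u − 2|.
So 12|u − 2| < ε exactly when |u − 2| < ε/12.
Choosing δ = ε/12 gives |(12u + 2) − 26| = 12|u − 2| < ε whenever |u − 2| < δ.

δ = ε/12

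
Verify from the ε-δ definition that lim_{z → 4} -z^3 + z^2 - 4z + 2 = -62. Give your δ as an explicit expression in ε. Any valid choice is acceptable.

δ = min(1, ε/56)

Let ε > 0 be given. We want δ > 0 such that 0 < |z − 4| < δ implies |(-z^3 + z^2 - 4z + 2) + 62| < ε.
(-z^3 + z^2 - 4z + 2) + 62 = -z^3 + z^2 - 4z + 64 = (z − 4)(-z^2 - 3z - 16).
So |(-z^3 + z^2 - 4z + 2) + 62| = |z − 4|·|-z^2 - 3z - 16|.
Require δ ≤ 1. Then |z − 4| < 1 gives |z| < 5, and by the triangle inequality |-z^2 - 3z - 16| ≤ 5^2 + 3·5 + 16 = 56.
Hence |(-z^3 + z^2 - 4z + 2) + 62| ≤ 56|z − 4| < ε provided |z − 4| < ε/56.
Take δ = min(1, ε/56). Then 0 < |z − 4| < δ gives both |z − 4| < 1 and |z − 4| < ε/56, so |(-z^3 + z^2 - 4z + 2) + 62| < ε.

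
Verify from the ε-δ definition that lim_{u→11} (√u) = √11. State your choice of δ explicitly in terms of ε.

Let ε > 0. We want δ > 0 such that 0 < |u − 11| < δ implies |√u − √11| < ε.
Rationalise: √u − √11 = (u − 11)/(√u + √11), so |√u − √11| = |u − 11|/(√u + √11).
Restrict δ ≤ 11 so that |u − 11| < 11 forces u > 0, and then √u + √11 > √11.
Hence |√u − √11| < |u − 11|/√11, which is < ε once |u − 11| < √11·ε.
Take δ = min(11, √11·ε). If 0 < |u − 11| < δ then u > 0 and |√u − √11| < |u − 11|/√11 < ε.

δ = min(11, √11·ε)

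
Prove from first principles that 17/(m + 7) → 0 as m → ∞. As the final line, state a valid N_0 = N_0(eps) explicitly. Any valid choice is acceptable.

N_0 = 17/eps

Let eps > 0 be given. For m ≥ 1, |17/(m + 7) − 0| = 17/(m + 7) ≤ 17/m.
We need 17/m < eps, i.e. m > 17/eps.
Take N_0 = 17/eps. If m > N_0 then |17/(m + 7)| ≤ 17/m < eps.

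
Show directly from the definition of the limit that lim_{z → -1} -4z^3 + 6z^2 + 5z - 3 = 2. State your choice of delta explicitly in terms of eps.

delta = min(1, eps/41)

Fix eps > 0. We want delta > 0 such that 0 < |z + 1| < delta implies |(-4z^3 + 6z^2 + 5z - 3) − 2| < eps.
(-4z^3 + 6z^2 + 5z - 3) − 2 = -4z^3 + 6z^2 + 5z - 5 = (z + 1)(-4z^2 + 10z - 5).
So |(-4z^3 + 6z^2 + 5z - 3) − 2| = |z + 1|·|-4z^2 + 10z - 5|.
Assume first that |z + 1| < 1, so |z| < 2. Then |-4z^2 + 10z - 5| ≤ 4·2^2 + 10·2 + 5 = 41.
Hence |(-4z^3 + 6z^2 + 5z - 3) − 2| ≤ 41|z + 1| < eps provided |z + 1| < eps/41.
Choosing delta = min(1, eps/41) ensures both conditions, hence |(-4z^3 + 6z^2 + 5z - 3) − 2| < eps.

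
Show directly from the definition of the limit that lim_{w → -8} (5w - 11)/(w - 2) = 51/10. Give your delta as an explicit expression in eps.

Let eps > 0. We want delta > 0 with 0 < |w + 8| < delta ⇒ |(5w - 11)/(w - 2) − (51/10)| < eps.
Combining over a common denominator, (5w - 11)/(w - 2) − (51/10) = [(5w - 11)·(-10) − (-51)·(w - 2)] / [(-10)·(w - 2)] = 1(w + 8) / ((-10)(w - 2)).
So |(5w - 11)/(w - 2) − (51/10)| = |w + 8| / (10·|w − 2|).
Require delta ≤ 5, so |w − 2| ≥ |-10| − |w + 8| > 10 − 5 = 5.
Hence |(5w - 11)/(w - 2) − (51/10)| < |w + 8|/(10·5) = (1/50)|w + 8|, which is < eps once |w + 8| < 50eps.
Take delta = min(5, 50eps). Then 0 < |w + 8| < delta forces both bounds, so |(5w - 11)/(w - 2) − (51/10)| < eps.

delta = min(5, 50eps)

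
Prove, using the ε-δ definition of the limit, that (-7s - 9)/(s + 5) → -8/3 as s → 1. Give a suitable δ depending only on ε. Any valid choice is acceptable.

Suppose ε > 0. We want δ > 0 with 0 < |s − 1| < δ ⇒ |(-7s - 9)/(s + 5) + 8/3| < ε.
Combining over a common denominator, (-7s - 9)/(s + 5) + 8/3 = [(-7s - 9)·6 − (-16)·(s + 5)] / [6·(s + 5)] = -26(s − 1) / (6(s + 5)).
So |(-7s - 9)/(s + 5) + 8/3| = 26|s − 1| / (6·|s + 5|).
Restrict δ ≤ 3. Then |s − 1| < 3 gives |s + 5| = |(s − 1) + 6| ≥ 6 − 3 = 3.
Hence |(-7s - 9)/(s + 5) + 8/3| < 26|s − 1|/(6·3) = (13/9)|s − 1|, which is < ε once |s − 1| < (9/13)ε.
Take δ = min(3, (9/13)ε). Then 0 < |s − 1| < δ forces both bounds, so |(-7s - 9)/(s + 5) + 8/3| < ε.

δ = min(3, (9/13)ε)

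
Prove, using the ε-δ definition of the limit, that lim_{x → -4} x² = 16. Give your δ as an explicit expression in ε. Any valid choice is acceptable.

Fix ε > 0. We seek δ > 0 with 0 < |x + 4| < δ ⇒ |x² − 16| < ε.
Factor: x² − 16 = (x + 4)(x - 4), so |x² − 16| = |x + 4|·|x - 4|.
Impose δ ≤ 1 so that |x| < 5; then |x - 4| ≤ 9.
Hence |x² − 16| ≤ 9|x + 4|, which is < ε once |x + 4| < ε/9.
Take δ = min(1, ε/9). If 0 < |x + 4| < δ then both bounds hold and |x² − 16| ≤ 9|x + 4| < 9·(ε/9) = ε.

δ = min(1, ε/9)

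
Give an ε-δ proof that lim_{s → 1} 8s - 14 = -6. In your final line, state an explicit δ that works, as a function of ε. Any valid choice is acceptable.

δ = ε/8

Let ε > 0 be given. We need δ > 0 so that 0 < |s − 1| < δ implies |(8s - 14) + 6| < ε.
Since (8s - 14) + 6 = 8(s − 1), we have |(8s - 14) + 6| = 8|s − 1|.
So 8|s − 1| < ε exactly when |s − 1| < ε/8.
Take δ = ε/8. If 0 < |s − 1| < δ then |(8s - 14) + 6| = 8|s − 1| < 8·(ε/8) = ε.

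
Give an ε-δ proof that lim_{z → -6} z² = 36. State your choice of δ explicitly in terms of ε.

δ = min(2, ε/14)

Let ε > 0. We seek δ > 0 with 0 < |z + 6| < δ ⇒ |z² − 36| < ε.
Factor: z² − 36 = (z + 6)(z - 6), so |z² − 36| = |z + 6|·|z - 6|.
Restrict δ ≤ 2. Then |z + 6| < 2 gives |z| < 8, so by the triangle inequality |z - 6| ≤ 8 + 6 = 14.
Hence |z² − 36| ≤ 14|z + 6|, which is < ε once |z + 6| < ε/14.
Take δ = min(2, ε/14). If 0 < |z + 6| < δ then both bounds hold and |z² − 36| ≤ 14|z + 6| < 14·(ε/14) = ε.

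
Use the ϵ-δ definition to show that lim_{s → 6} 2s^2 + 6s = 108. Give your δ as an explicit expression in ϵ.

δ = min(1, ϵ/32)

Let ϵ > 0 be given. We want δ > 0 such that 0 < |s − 6| < δ implies |(2s^2 + 6s) − 108| < ϵ.
(2s^2 + 6s) − 108 = 2s^2 + 6s - 108 = (s − 6)(2s + 18).
So |(2s^2 + 6s) − 108| = |s − 6|·|2s + 18|.
Require δ ≤ 1. Then |s − 6| < 1 gives |s| < 7, and by the triangle inequality |2s + 18| ≤ 2·7 + 18 = 32.
Hence |(2s^2 + 6s) − 108| ≤ 32|s − 6| < ϵ provided |s − 6| < ϵ/32.
Take δ = min(1, ϵ/32). Then 0 < |s − 6| < δ gives both |s − 6| < 1 and |s − 6| < ϵ/32, so |(2s^2 + 6s) − 108| < ϵ.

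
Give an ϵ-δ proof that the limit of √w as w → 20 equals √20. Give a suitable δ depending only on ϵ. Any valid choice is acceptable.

δ = min(20, √20·ϵ)

Let ϵ > 0. We want δ > 0 such that 0 < |w − 20| < δ implies |√w − √20| < ϵ.
Multiplying by the conjugate, |√w − √20| = |w − 20|/(√w + √20).
Restrict δ ≤ 20 so that |w − 20| < 20 forces w > 0, and then √w + √20 > √20.
Hence |√w − √20| < |w − 20|/√20, which is < ϵ once |w − 20| < √20·ϵ.
Take δ = min(20, √20·ϵ). If 0 < |w − 20| < δ then w > 0 and |√w − √20| < |w − 20|/√20 < ϵ.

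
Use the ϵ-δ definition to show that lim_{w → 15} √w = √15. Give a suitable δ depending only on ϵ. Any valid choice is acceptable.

Let ϵ > 0. We want δ > 0 such that 0 < |w − 15| < δ implies |√w − √15| < ϵ.
Rationalise: √w − √15 = (w − 15)/(√w + √15), so |√w − √15| = |w − 15|/(√w + √15).
Restrict δ ≤ 15 so that |w − 15| < 15 forces w > 0, and then √w + √15 > √15.
Hence |√w − √15| < |w − 15|/√15, which is < ϵ once |w − 15| < √15·ϵ.
Take δ = min(15, √15·ϵ). If 0 < |w − 15| < δ then w > 0 and |√w − √15| < |w − 15|/√15 < ϵ.

δ = min(15, √15·ϵ)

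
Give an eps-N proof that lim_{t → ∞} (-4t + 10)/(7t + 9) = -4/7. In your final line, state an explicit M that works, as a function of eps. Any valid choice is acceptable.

Suppose eps > 0. We seek M > 0 such that t > M implies |(-4t + 10)/(7t + 9) + 4/7| < eps.
(-4t + 10)/(7t + 9) + 4/7 = (7(-4t + 10) − (-4)(7t + 9)) / (7(7t + 9)) = 106/(7(7t + 9)).
For t > 0 we have 7t + 9 > 7t, so |(-4t + 10)/(7t + 9) + 4/7| = 106/(7(7t + 9)) < 106/(7·7t) = (106/49)/t.
Thus |(-4t + 10)/(7t + 9) + 4/7| < eps whenever t > (106/49)/eps.
Take M = (106/49)/eps. If t > M then |(-4t + 10)/(7t + 9) + 4/7| < (106/49)/t < eps.

M = (106/49)/eps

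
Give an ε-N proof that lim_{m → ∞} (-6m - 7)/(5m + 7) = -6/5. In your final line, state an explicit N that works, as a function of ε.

N = (7/25)/ε

Suppose ε > 0. For m ≥ 1, |(-6m - 7)/(5m + 7) + 6/5| = |7|/(5(5m + 7)) = 7/(5(5m + 7)).
Since 5m + 7 ≥ 5m for m ≥ 1, this is ≤ 7/(5·5m) = (7/25)/m.
So |(-6m - 7)/(5m + 7) + 6/5| < ε whenever m > (7/25)/ε.
Take N = (7/25)/ε. If m > N then |(-6m - 7)/(5m + 7) + 6/5| ≤ (7/25)/m < ε.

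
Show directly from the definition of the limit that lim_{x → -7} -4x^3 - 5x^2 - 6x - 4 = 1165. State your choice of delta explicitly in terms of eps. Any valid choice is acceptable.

Suppose eps > 0. We want delta > 0 such that 0 < |x + 7| < delta implies |(-4x^3 - 5x^2 - 6x - 4) − 1165| < eps.
(-4x^3 - 5x^2 - 6x - 4) − 1165 = -4x^3 - 5x^2 - 6x - 1169 = (x + 7)(-4x^2 + 23x - 167).
So |(-4x^3 - 5x^2 - 6x - 4) − 1165| = |x + 7|·|-4x^2 + 23x - 167|.
Assume first that |x + 7| < 2, so |x| < 9. Then |-4x^2 + 23x - 167| ≤ 4·9^2 + 23·9 + 167 = 698.
Hence |(-4x^3 - 5x^2 - 6x - 4) − 1165| ≤ 698|x + 7| < eps provided |x + 7| < eps/698.
Take delta = min(2, eps/698). Then 0 < |x + 7| < delta gives both |x + 7| < 2 and |x + 7| < eps/698, so |(-4x^3 - 5x^2 - 6x - 4) − 1165| < eps.

delta = min(2, eps/698)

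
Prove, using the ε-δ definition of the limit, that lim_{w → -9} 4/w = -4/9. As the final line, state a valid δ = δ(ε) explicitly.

δ = min(9/2, (81/8)ε)

Fix ε > 0. We seek δ > 0 such that 0 < |w + 9| < δ implies |4/w + 4/9| < ε.
|4/w + 4/9| = 4·|-9 − w|/(9·|w|) = 4|w + 9|/(9|w|).
Restrict δ ≤ 9/2. Then |w + 9| < 9/2 gives |w| > 9/2, so 9|w| > 81/2.
Then |4/w + 4/9| < 4|w + 9|/(81/2), which is < ε when |w + 9| < (81/8)ε.
Take δ = min(9/2, (81/8)ε). Then 0 < |w + 9| < δ gives both |w + 9| < 9/2 and |w + 9| < (81/8)ε, so |4/w + 4/9| < ε.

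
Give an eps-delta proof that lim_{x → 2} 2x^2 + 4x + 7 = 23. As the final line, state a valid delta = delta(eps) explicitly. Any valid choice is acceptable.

delta = min(2, eps/16)

Let eps > 0. We want delta > 0 such that 0 < |x − 2| < delta implies |(2x^2 + 4x + 7) − 23| < eps.
(2x^2 + 4x + 7) − 23 = 2x^2 + 4x - 16 = (x − 2)(2x + 8).
So |(2x^2 + 4x + 7) − 23| = |x − 2|·|2x + 8|.
Require delta ≤ 2. Then |x − 2| < 2 gives |x| < 4, and by the triangle inequality |2x + 8| ≤ 2·4 + 8 = 16.
Hence |(2x^2 + 4x + 7) − 23| ≤ 16|x − 2| < eps provided |x − 2| < eps/16.
Take delta = min(2, eps/16). Then 0 < |x − 2| < delta gives both |x − 2| < 2 and |x − 2| < eps/16, so |(2x^2 + 4x + 7) − 23| < eps.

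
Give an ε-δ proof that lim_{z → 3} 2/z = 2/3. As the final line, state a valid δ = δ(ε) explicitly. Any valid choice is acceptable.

δ = min(3/2, (9/4)ε)

Let ε > 0 be given. We seek δ > 0 such that 0 < |z − 3| < δ implies |2/z − (2/3)| < ε.
|2/z − (2/3)| = 2·|3 − z|/(3·|z|) = 2|z − 3|/(3|z|).
Require δ ≤ 3/2 so that |z| > 3 − 3/2 = 3/2, hence 3|z| > 9/2.
Then |2/z − (2/3)| < 2|z − 3|/(9/2), which is < ε when |z − 3| < (9/4)ε.
Take δ = min(3/2, (9/4)ε). Then 0 < |z − 3| < δ gives both |z − 3| < 3/2 and |z − 3| < (9/4)ε, so |2/z − (2/3)| < ε.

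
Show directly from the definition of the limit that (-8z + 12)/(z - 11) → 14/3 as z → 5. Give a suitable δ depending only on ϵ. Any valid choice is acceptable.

δ = min(3, (9/38)ϵ)

Fix ϵ > 0. We want δ > 0 with 0 < |z − 5| < δ ⇒ |(-8z + 12)/(z - 11) − (14/3)| < ϵ.
Combining over a common denominator, (-8z + 12)/(z - 11) − (14/3) = [(-8z + 12)·(-6) − (-28)·(z - 11)] / [(-6)·(z - 11)] = 76(z − 5) / ((-6)(z - 11)).
So |(-8z + 12)/(z - 11) − (14/3)| = 76|z − 5| / (6·|z − 11|).
Restrict δ ≤ 3. Then |z − 5| < 3 gives |z − 11| = |(z − 5) + (-6)| ≥ 6 − 3 = 3.
Hence |(-8z + 12)/(z - 11) − (14/3)| < 76|z − 5|/(6·3) = (38/9)|z − 5|, which is < ϵ once |z − 5| < (9/38)ϵ.
Take δ = min(3, (9/38)ϵ). Then 0 < |z − 5| < δ forces both bounds, so |(-8z + 12)/(z - 11) − (14/3)| < ϵ.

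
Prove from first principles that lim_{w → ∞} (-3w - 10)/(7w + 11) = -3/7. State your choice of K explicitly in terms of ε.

K = (37/49)/ε

Let ε > 0 be given. We seek K > 0 such that w > K implies |(-3w - 10)/(7w + 11) + 3/7| < ε.
(-3w - 10)/(7w + 11) + 3/7 = (7(-3w - 10) − (-3)(7w + 11)) / (7(7w + 11)) = -37/(7(7w + 11)).
For w > 0 we have 7w + 11 > 7w, so |(-3w - 10)/(7w + 11) + 3/7| = 37/(7(7w + 11)) < 37/(7·7w) = (37/49)/w.
Thus |(-3w - 10)/(7w + 11) + 3/7| < ε whenever w > (37/49)/ε.
Take K = (37/49)/ε. If w > K then |(-3w - 10)/(7w + 11) + 3/7| < (37/49)/w < ε.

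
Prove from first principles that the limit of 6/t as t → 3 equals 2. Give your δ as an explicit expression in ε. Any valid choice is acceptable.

Let ε > 0 be given. We seek δ > 0 such that 0 < |t − 3| < δ implies |6/t − 2| < ε.
|6/t − 2| = 6·|3 − t|/(3·|t|) = 6|t − 3|/(3|t|).
Require δ ≤ 3/2 so that |t| > 3 − 3/2 = 3/2, hence 3|t| > 9/2.
Then |6/t − 2| < 6|t − 3|/(9/2), which is < ε when |t − 3| < (3/4)ε.
Take δ = min(3/2, (3/4)ε). Then 0 < |t − 3| < δ gives both |t − 3| < 3/2 and |t − 3| < (3/4)ε, so |6/t − 2| < ε.

δ = min(3/2, (3/4)ε)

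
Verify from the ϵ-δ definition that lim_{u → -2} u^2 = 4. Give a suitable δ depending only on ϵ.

Let ϵ > 0 be given. We seek δ > 0 with 0 < |u + 2| < δ ⇒ |u^2 − 4| < ϵ.
Factor: u^2 − 4 = (u + 2)(u - 2), so |u^2 − 4| = |u + 2|·|u - 2|.
Impose δ ≤ 2 so that |u| < 4; then |u - 2| ≤ 6.
Hence |u^2 − 4| ≤ 6|u + 2|, which is < ϵ once |u + 2| < ϵ/6.
Take δ = min(2, ϵ/6). If 0 < |u + 2| < δ then both bounds hold and |u^2 − 4| ≤ 6|u + 2| < 6·(ϵ/6) = ϵ.

δ = min(2, ϵ/6)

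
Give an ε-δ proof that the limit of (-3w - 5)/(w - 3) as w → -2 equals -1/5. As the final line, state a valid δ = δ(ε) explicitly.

Let ε > 0. We want δ > 0 with 0 < |w + 2| < δ ⇒ |(-3w - 5)/(w - 3) + 1/5| < ε.
Combining over a common denominator, (-3w - 5)/(w - 3) + 1/5 = [(-3w - 5)·(-5) − 1·(w - 3)] / [(-5)·(w - 3)] = 14(w + 2) / ((-5)(w - 3)).
So |(-3w - 5)/(w - 3) + 1/5| = 14|w + 2| / (5·|w − 3|).
Restrict δ ≤ 5/2. Then |w + 2| < 5/2 gives |w − 3| = |(w + 2) + (-5)| ≥ 5 − 5/2 = 5/2.
Hence |(-3w - 5)/(w - 3) + 1/5| < 14|w + 2|/(5·(5/2)) = (28/25)|w + 2|, which is < ε once |w + 2| < (25/28)ε.
Take δ = min(5/2, (25/28)ε). Then 0 < |w + 2| < δ forces both bounds, so |(-3w - 5)/(w - 3) + 1/5| < ε.

δ = min(5/2, (25/28)ε)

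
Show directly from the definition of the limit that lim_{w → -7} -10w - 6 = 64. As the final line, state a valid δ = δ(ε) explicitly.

Fix ε > 0. We need δ > 0 so that 0 < |w + 7| < δ implies |(-10w - 6) − 64| < ε.
Since (-10w - 6) − 64 = -10(w + 7), we have |(-10w - 6) − 64| = 10|w + 7|.
So 10|w + 7| < ε exactly when |w + 7| < ε/10.
Take δ = ε/10. If 0 < |w + 7| < δ then |(-10w - 6) − 64| = 10|w + 7| < 10·(ε/10) = ε.

δ = ε/10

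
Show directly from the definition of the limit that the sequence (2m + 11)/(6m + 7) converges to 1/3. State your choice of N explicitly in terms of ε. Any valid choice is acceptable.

N = (13/9)/ε

Fix ε > 0. For m ≥ 1, |(2m + 11)/(6m + 7) − (1/3)| = |52|/(6(6m + 7)) = 52/(6(6m + 7)).
Since 6m + 7 ≥ 6m for m ≥ 1, this is ≤ 52/(6·6m) = (13/9)/m.
So |(2m + 11)/(6m + 7) − (1/3)| < ε whenever m > (13/9)/ε.
Take N = (13/9)/ε. If m > N then |(2m + 11)/(6m + 7) − (1/3)| ≤ (13/9)/m < ε.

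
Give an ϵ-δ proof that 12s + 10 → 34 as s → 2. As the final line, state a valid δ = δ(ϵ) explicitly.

δ = ϵ/12

Suppose ϵ > 0. We need δ > 0 so that 0 < |s − 2| < δ implies |(12s + 10) − 34| < ϵ.
Since (12s + 10) − 34 = 12(s − 2), we have |(12s + 10) − 34| = 12|s − 2|.
Thus it suffices that |s − 2| < ϵ/12.
Choosing δ = ϵ/12 gives |(12s + 10) − 34| = 12|s − 2| < ϵ whenever |s − 2| < δ.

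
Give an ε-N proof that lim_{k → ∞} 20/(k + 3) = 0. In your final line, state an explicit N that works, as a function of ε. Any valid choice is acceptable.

Let ε > 0. For k ≥ 1, |20/(k + 3) − 0| = 20/(k + 3) ≤ 20/k.
We need 20/k < ε, i.e. k > 20/ε.
Take N = 20/ε. If k > N then |20/(k + 3)| ≤ 20/k < ε.

N = 20/ε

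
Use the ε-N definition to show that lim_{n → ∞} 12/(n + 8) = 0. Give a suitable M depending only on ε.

M = 12/ε

Let ε > 0 be given. For n ≥ 1, |12/(n + 8) − 0| = 12/(n + 8) ≤ 12/n.
We need 12/n < ε, i.e. n > 12/ε.
Take M = 12/ε. If n > M then |12/(n + 8)| ≤ 12/n < ε.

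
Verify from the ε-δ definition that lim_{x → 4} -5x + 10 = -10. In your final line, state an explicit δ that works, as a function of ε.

Suppose ε > 0. We need δ > 0 so that 0 < |x − 4| < δ implies |(-5x + 10) + 10| < ε.
|(-5x + 10) + 10| = |-5x + 20| = 5|x − 4|.
Thus it suffices that |x − 4| < ε/5.
Take δ = ε/5. If 0 < |x − 4| < δ then |(-5x + 10) + 10| = 5|x − 4| < 5·(ε/5) = ε.

δ = ε/5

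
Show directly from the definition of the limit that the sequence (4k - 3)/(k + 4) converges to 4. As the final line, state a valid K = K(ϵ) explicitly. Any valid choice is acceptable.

K = 19/ϵ

Suppose ϵ > 0. For k ≥ 1, |(4k - 3)/(k + 4) − 4| = |-19|/((k + 4)) = 19/((k + 4)).
Since k + 4 ≥ k for k ≥ 1, this is ≤ 19/(k) = 19/k.
So |(4k - 3)/(k + 4) − 4| < ϵ whenever k > 19/ϵ.
Take K = 19/ϵ. If k > K then |(4k - 3)/(k + 4) − 4| ≤ 19/k < ϵ.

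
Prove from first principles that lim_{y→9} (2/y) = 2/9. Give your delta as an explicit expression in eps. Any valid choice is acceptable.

delta = min(9/2, (81/4)eps)

Suppose eps > 0. We seek delta > 0 such that 0 < |y − 9| < delta implies |2/y − (2/9)| < eps.
|2/y − (2/9)| = 2·|9 − y|/(9·|y|) = 2|y − 9|/(9|y|).
Require delta ≤ 9/2 so that |y| > 9 − 9/2 = 9/2, hence 9|y| > 81/2.
Then |2/y − (2/9)| < 2|y − 9|/(81/2), which is < eps when |y − 9| < (81/4)eps.
Take delta = min(9/2, (81/4)eps). Then 0 < |y − 9| < delta gives both |y − 9| < 9/2 and |y − 9| < (81/4)eps, so |2/y − (2/9)| < eps.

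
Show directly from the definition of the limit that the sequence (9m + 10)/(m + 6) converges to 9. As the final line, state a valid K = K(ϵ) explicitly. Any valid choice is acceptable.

Fix ϵ > 0. For m ≥ 1, |(9m + 10)/(m + 6) − 9| = |-44|/((m + 6)) = 44/((m + 6)).
Since m + 6 ≥ m for m ≥ 1, this is ≤ 44/(m) = 44/m.
So |(9m + 10)/(m + 6) − 9| < ϵ whenever m > 44/ϵ.
Take K = 44/ϵ. If m > K then |(9m + 10)/(m + 6) − 9| ≤ 44/m < ϵ.

K = 44/ϵ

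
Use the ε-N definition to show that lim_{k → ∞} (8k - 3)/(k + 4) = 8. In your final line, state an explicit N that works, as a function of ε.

N = 35/ε

Let ε > 0 be given. For k ≥ 1, |(8k - 3)/(k + 4) − 8| = |-35|/((k + 4)) = 35/((k + 4)).
Since k + 4 ≥ k for k ≥ 1, this is ≤ 35/(k) = 35/k.
So |(8k - 3)/(k + 4) − 8| < ε whenever k > 35/ε.
Take N = 35/ε. If k > N then |(8k - 3)/(k + 4) − 8| ≤ 35/k < ε.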